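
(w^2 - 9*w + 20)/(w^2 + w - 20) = (w - 5)/(w + 5)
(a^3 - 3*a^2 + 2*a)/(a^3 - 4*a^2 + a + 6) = a*(a - 1)/(a^2 - 2*a - 3)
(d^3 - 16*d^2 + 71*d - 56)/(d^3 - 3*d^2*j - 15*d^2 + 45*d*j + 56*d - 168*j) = (d - 1)/(d - 3*j)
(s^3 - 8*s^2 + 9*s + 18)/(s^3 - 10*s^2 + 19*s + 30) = (s - 3)/(s - 5)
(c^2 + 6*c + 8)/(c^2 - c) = (c^2 + 6*c + 8)/(c*(c - 1))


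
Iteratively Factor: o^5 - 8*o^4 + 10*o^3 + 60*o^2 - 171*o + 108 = (o - 3)*(o^4 - 5*o^3 - 5*o^2 + 45*o - 36) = (o - 4)*(o - 3)*(o^3 - o^2 - 9*o + 9) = (o - 4)*(o - 3)^2*(o^2 + 2*o - 3) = (o - 4)*(o - 3)^2*(o + 3)*(o - 1)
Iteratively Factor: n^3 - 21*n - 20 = (n + 1)*(n^2 - n - 20) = (n + 1)*(n + 4)*(n - 5)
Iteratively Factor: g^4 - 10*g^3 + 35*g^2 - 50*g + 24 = (g - 2)*(g^3 - 8*g^2 + 19*g - 12) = (g - 2)*(g - 1)*(g^2 - 7*g + 12) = (g - 4)*(g - 2)*(g - 1)*(g - 3)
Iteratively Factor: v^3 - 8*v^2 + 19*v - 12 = (v - 3)*(v^2 - 5*v + 4) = (v - 3)*(v - 1)*(v - 4)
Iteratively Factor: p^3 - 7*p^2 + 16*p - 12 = (p - 2)*(p^2 - 5*p + 6) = (p - 2)^2*(p - 3)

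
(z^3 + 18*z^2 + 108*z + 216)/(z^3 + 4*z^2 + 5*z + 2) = (z^3 + 18*z^2 + 108*z + 216)/(z^3 + 4*z^2 + 5*z + 2)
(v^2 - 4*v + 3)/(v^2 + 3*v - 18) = (v - 1)/(v + 6)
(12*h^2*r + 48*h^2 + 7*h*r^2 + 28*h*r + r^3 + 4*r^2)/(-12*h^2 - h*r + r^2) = (4*h*r + 16*h + r^2 + 4*r)/(-4*h + r)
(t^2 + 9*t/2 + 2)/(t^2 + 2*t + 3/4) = 2*(t + 4)/(2*t + 3)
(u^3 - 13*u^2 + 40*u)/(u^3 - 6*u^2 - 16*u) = (u - 5)/(u + 2)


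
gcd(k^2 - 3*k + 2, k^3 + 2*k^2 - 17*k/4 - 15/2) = k - 2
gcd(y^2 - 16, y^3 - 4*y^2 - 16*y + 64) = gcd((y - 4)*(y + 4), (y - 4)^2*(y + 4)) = y^2 - 16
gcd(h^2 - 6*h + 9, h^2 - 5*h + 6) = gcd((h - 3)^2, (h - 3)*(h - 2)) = h - 3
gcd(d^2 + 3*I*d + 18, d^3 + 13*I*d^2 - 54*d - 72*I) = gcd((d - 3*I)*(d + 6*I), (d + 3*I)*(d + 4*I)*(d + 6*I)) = d + 6*I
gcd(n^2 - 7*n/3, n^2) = n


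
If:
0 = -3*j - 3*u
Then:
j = -u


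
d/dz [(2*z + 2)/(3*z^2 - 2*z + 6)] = 2*(-3*z^2 - 6*z + 8)/(9*z^4 - 12*z^3 + 40*z^2 - 24*z + 36)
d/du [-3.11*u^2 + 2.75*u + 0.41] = 2.75 - 6.22*u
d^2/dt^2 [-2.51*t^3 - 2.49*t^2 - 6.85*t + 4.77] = -15.06*t - 4.98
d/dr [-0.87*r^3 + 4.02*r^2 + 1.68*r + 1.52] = -2.61*r^2 + 8.04*r + 1.68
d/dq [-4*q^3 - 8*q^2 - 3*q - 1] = -12*q^2 - 16*q - 3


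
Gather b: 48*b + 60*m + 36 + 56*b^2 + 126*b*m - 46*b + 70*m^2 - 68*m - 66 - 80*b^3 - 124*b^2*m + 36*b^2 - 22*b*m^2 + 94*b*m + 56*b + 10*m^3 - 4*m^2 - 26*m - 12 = -80*b^3 + b^2*(92 - 124*m) + b*(-22*m^2 + 220*m + 58) + 10*m^3 + 66*m^2 - 34*m - 42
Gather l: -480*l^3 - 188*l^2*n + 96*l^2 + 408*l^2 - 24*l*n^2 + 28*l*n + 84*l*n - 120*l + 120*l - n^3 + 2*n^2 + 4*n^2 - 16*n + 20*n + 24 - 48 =-480*l^3 + l^2*(504 - 188*n) + l*(-24*n^2 + 112*n) - n^3 + 6*n^2 + 4*n - 24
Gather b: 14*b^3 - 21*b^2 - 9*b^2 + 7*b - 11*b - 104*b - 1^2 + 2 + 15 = 14*b^3 - 30*b^2 - 108*b + 16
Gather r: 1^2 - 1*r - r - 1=-2*r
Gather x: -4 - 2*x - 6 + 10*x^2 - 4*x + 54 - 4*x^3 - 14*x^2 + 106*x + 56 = -4*x^3 - 4*x^2 + 100*x + 100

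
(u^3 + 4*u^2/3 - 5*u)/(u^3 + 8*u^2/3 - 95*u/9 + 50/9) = 3*u*(u + 3)/(3*u^2 + 13*u - 10)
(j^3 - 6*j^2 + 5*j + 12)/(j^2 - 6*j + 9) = (j^2 - 3*j - 4)/(j - 3)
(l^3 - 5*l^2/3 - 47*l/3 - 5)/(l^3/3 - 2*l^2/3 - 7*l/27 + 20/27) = 9*(3*l^3 - 5*l^2 - 47*l - 15)/(9*l^3 - 18*l^2 - 7*l + 20)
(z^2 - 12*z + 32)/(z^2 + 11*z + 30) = (z^2 - 12*z + 32)/(z^2 + 11*z + 30)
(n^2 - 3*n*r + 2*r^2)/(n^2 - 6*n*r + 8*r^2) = (-n + r)/(-n + 4*r)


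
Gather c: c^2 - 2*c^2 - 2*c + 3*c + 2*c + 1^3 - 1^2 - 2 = -c^2 + 3*c - 2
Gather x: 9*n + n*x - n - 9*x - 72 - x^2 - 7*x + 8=8*n - x^2 + x*(n - 16) - 64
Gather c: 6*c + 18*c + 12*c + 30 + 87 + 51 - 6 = 36*c + 162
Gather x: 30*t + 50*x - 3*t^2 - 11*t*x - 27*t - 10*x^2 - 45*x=-3*t^2 + 3*t - 10*x^2 + x*(5 - 11*t)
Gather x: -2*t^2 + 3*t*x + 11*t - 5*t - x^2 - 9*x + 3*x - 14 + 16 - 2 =-2*t^2 + 6*t - x^2 + x*(3*t - 6)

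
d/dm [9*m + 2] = 9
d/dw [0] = 0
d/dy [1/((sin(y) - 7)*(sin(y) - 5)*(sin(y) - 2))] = (-3*sin(y)^2 + 28*sin(y) - 59)*cos(y)/((sin(y) - 7)^2*(sin(y) - 5)^2*(sin(y) - 2)^2)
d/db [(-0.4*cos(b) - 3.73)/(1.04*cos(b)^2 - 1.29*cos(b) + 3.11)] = (-0.416*cos(b)^2 - 7.7584*cos(b) + 6.0557)*sin(b)/(1.0816*cos(b)^4 - 2.6832*cos(b)^3 + 8.1329*cos(b)^2 - 8.0238*cos(b) + 9.6721)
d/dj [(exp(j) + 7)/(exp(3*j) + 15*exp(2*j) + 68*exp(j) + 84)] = 2*(-exp(j) - 4)*exp(j)/(exp(4*j) + 16*exp(3*j) + 88*exp(2*j) + 192*exp(j) + 144)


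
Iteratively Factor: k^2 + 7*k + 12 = (k + 4)*(k + 3)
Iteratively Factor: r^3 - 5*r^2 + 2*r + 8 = (r - 2)*(r^2 - 3*r - 4) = (r - 2)*(r + 1)*(r - 4)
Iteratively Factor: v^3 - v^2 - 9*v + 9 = (v - 3)*(v^2 + 2*v - 3) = (v - 3)*(v - 1)*(v + 3)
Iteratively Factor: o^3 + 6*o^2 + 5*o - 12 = (o + 4)*(o^2 + 2*o - 3) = (o + 3)*(o + 4)*(o - 1)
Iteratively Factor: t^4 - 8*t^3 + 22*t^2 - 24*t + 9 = (t - 1)*(t^3 - 7*t^2 + 15*t - 9) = (t - 3)*(t - 1)*(t^2 - 4*t + 3) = (t - 3)*(t - 1)^2*(t - 3)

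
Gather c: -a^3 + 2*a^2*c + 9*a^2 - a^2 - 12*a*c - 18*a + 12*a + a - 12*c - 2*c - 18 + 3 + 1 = -a^3 + 8*a^2 - 5*a + c*(2*a^2 - 12*a - 14) - 14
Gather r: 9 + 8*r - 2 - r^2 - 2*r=-r^2 + 6*r + 7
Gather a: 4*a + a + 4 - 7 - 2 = 5*a - 5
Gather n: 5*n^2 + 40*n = 5*n^2 + 40*n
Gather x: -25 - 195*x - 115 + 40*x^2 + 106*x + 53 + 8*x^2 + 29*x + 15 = 48*x^2 - 60*x - 72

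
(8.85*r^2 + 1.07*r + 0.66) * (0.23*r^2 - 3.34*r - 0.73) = 2.0355*r^4 - 29.3129*r^3 - 9.8825*r^2 - 2.9855*r - 0.4818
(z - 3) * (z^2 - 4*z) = z^3 - 7*z^2 + 12*z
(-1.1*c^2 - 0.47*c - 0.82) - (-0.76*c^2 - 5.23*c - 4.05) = -0.34*c^2 + 4.76*c + 3.23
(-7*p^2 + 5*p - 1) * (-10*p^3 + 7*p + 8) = 70*p^5 - 50*p^4 - 39*p^3 - 21*p^2 + 33*p - 8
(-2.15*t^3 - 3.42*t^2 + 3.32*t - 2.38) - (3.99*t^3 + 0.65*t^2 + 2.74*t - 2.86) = -6.14*t^3 - 4.07*t^2 + 0.58*t + 0.48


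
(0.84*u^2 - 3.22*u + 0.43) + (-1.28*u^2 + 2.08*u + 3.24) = -0.44*u^2 - 1.14*u + 3.67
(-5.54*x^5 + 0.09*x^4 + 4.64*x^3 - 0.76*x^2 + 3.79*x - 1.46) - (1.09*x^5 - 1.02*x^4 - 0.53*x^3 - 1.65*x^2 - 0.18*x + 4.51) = -6.63*x^5 + 1.11*x^4 + 5.17*x^3 + 0.89*x^2 + 3.97*x - 5.97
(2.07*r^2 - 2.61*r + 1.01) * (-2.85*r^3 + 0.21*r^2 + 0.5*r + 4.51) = -5.8995*r^5 + 7.8732*r^4 - 2.3916*r^3 + 8.2428*r^2 - 11.2661*r + 4.5551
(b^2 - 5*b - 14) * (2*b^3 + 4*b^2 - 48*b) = 2*b^5 - 6*b^4 - 96*b^3 + 184*b^2 + 672*b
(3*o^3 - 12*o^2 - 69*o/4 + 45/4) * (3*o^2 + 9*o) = 9*o^5 - 9*o^4 - 639*o^3/4 - 243*o^2/2 + 405*o/4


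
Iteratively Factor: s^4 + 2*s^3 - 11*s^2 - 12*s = (s - 3)*(s^3 + 5*s^2 + 4*s) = s*(s - 3)*(s^2 + 5*s + 4) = s*(s - 3)*(s + 1)*(s + 4)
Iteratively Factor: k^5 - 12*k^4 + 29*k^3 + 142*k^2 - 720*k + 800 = (k - 4)*(k^4 - 8*k^3 - 3*k^2 + 130*k - 200) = (k - 5)*(k - 4)*(k^3 - 3*k^2 - 18*k + 40) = (k - 5)*(k - 4)*(k - 2)*(k^2 - k - 20) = (k - 5)*(k - 4)*(k - 2)*(k + 4)*(k - 5)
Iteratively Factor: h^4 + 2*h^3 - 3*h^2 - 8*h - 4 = (h + 2)*(h^3 - 3*h - 2) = (h + 1)*(h + 2)*(h^2 - h - 2) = (h - 2)*(h + 1)*(h + 2)*(h + 1)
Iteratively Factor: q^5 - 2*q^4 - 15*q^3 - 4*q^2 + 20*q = (q + 2)*(q^4 - 4*q^3 - 7*q^2 + 10*q) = (q - 1)*(q + 2)*(q^3 - 3*q^2 - 10*q) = (q - 5)*(q - 1)*(q + 2)*(q^2 + 2*q) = (q - 5)*(q - 1)*(q + 2)^2*(q)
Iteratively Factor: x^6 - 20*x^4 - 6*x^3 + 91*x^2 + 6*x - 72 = (x + 3)*(x^5 - 3*x^4 - 11*x^3 + 27*x^2 + 10*x - 24) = (x + 3)^2*(x^4 - 6*x^3 + 7*x^2 + 6*x - 8) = (x - 1)*(x + 3)^2*(x^3 - 5*x^2 + 2*x + 8) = (x - 1)*(x + 1)*(x + 3)^2*(x^2 - 6*x + 8) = (x - 2)*(x - 1)*(x + 1)*(x + 3)^2*(x - 4)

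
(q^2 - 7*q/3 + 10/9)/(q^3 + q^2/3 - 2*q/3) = (q - 5/3)/(q*(q + 1))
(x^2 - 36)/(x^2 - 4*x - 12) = (x + 6)/(x + 2)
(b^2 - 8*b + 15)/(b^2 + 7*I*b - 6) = (b^2 - 8*b + 15)/(b^2 + 7*I*b - 6)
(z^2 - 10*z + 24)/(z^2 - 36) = (z - 4)/(z + 6)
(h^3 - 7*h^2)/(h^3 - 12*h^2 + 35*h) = h/(h - 5)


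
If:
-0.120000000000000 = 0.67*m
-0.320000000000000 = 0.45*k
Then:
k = -0.71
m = -0.18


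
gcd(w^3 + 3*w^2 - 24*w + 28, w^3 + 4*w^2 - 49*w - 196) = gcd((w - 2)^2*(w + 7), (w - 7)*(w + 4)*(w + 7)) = w + 7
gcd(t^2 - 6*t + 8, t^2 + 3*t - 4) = 1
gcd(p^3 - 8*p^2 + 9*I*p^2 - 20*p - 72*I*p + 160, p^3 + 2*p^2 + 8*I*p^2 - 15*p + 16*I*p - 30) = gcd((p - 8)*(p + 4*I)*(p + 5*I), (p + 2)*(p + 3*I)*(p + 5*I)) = p + 5*I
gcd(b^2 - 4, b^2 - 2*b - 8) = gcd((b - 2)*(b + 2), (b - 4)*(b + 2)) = b + 2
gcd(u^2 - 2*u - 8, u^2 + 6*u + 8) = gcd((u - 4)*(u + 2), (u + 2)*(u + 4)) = u + 2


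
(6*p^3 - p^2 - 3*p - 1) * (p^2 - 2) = 6*p^5 - p^4 - 15*p^3 + p^2 + 6*p + 2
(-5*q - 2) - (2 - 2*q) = -3*q - 4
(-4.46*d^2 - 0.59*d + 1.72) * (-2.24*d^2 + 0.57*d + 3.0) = 9.9904*d^4 - 1.2206*d^3 - 17.5691*d^2 - 0.7896*d + 5.16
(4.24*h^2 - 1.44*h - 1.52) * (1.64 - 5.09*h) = -21.5816*h^3 + 14.2832*h^2 + 5.3752*h - 2.4928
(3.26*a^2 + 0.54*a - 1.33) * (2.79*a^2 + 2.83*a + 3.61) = 9.0954*a^4 + 10.7324*a^3 + 9.5861*a^2 - 1.8145*a - 4.8013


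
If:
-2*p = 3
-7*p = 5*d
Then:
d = 21/10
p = -3/2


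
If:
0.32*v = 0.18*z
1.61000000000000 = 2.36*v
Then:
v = 0.68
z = 1.21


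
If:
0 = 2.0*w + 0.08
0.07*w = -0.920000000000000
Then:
No Solution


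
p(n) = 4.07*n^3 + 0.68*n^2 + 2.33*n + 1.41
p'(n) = 12.21*n^2 + 1.36*n + 2.33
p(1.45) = 18.63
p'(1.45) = 29.97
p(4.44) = 381.40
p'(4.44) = 249.07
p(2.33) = 62.01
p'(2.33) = 71.79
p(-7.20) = -1499.23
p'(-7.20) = 625.50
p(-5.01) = -505.00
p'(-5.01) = 301.99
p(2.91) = 114.24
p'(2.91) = 109.68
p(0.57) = 3.71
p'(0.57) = 7.07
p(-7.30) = -1562.66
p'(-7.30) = 643.07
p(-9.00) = -2931.51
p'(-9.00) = 979.10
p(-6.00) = -867.21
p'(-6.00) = 433.73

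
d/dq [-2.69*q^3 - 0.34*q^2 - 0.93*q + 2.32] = -8.07*q^2 - 0.68*q - 0.93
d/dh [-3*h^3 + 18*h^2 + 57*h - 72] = -9*h^2 + 36*h + 57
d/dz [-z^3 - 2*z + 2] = -3*z^2 - 2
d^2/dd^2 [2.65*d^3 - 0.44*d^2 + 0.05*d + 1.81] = 15.9*d - 0.88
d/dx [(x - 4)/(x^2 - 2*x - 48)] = (x^2 - 2*x - 2*(x - 4)*(x - 1) - 48)/(-x^2 + 2*x + 48)^2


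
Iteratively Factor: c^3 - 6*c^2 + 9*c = (c - 3)*(c^2 - 3*c) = c*(c - 3)*(c - 3)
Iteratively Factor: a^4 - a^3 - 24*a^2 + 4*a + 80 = (a - 5)*(a^3 + 4*a^2 - 4*a - 16) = (a - 5)*(a + 2)*(a^2 + 2*a - 8) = (a - 5)*(a + 2)*(a + 4)*(a - 2)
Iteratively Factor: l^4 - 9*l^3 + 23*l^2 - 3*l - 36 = (l - 3)*(l^3 - 6*l^2 + 5*l + 12) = (l - 3)^2*(l^2 - 3*l - 4) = (l - 3)^2*(l + 1)*(l - 4)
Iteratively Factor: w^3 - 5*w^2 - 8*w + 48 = (w - 4)*(w^2 - w - 12) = (w - 4)^2*(w + 3)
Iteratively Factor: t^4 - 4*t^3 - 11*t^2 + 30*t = (t + 3)*(t^3 - 7*t^2 + 10*t) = (t - 5)*(t + 3)*(t^2 - 2*t) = (t - 5)*(t - 2)*(t + 3)*(t)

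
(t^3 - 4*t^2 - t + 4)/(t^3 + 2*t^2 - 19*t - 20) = (t - 1)/(t + 5)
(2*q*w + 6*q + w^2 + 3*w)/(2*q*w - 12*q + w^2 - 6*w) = (w + 3)/(w - 6)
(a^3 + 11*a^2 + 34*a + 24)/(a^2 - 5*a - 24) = (a^3 + 11*a^2 + 34*a + 24)/(a^2 - 5*a - 24)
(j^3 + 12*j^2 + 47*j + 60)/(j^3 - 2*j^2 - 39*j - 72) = (j^2 + 9*j + 20)/(j^2 - 5*j - 24)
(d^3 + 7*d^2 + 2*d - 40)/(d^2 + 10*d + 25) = (d^2 + 2*d - 8)/(d + 5)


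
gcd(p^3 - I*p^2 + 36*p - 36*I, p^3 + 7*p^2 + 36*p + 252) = p^2 + 36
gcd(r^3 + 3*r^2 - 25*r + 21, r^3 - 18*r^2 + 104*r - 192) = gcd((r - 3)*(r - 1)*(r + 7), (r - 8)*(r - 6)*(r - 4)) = 1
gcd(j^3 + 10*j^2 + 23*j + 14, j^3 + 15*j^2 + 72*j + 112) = j + 7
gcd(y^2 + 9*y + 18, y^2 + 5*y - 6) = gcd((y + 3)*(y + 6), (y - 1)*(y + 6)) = y + 6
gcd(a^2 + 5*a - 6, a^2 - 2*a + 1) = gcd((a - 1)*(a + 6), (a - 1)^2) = a - 1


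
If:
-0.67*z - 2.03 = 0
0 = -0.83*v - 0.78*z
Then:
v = 2.85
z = -3.03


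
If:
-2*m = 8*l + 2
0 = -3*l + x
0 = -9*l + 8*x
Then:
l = 0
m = -1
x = 0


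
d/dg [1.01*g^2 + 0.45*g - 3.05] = 2.02*g + 0.45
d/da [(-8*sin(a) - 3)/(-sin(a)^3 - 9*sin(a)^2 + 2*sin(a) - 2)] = (-16*sin(a)^3 - 81*sin(a)^2 - 54*sin(a) + 22)*cos(a)/(sin(a)^3 + 9*sin(a)^2 - 2*sin(a) + 2)^2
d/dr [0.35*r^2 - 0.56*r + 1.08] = 0.7*r - 0.56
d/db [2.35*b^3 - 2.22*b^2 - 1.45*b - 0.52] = 7.05*b^2 - 4.44*b - 1.45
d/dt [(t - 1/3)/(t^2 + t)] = (-3*t^2 + 2*t + 1)/(3*t^2*(t^2 + 2*t + 1))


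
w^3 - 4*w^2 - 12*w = w*(w - 6)*(w + 2)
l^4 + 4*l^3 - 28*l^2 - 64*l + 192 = (l - 4)*(l - 2)*(l + 4)*(l + 6)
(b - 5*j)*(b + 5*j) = b^2 - 25*j^2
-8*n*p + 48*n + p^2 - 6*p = (-8*n + p)*(p - 6)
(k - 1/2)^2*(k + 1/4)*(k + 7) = k^4 + 25*k^3/4 - 21*k^2/4 + k/16 + 7/16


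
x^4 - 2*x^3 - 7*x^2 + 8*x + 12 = (x - 3)*(x - 2)*(x + 1)*(x + 2)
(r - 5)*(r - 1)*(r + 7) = r^3 + r^2 - 37*r + 35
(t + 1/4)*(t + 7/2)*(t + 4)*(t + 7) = t^4 + 59*t^3/4 + 561*t^2/8 + 917*t/8 + 49/2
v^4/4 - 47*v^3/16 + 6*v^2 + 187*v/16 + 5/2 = (v/4 + 1/4)*(v - 8)*(v - 5)*(v + 1/4)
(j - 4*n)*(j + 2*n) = j^2 - 2*j*n - 8*n^2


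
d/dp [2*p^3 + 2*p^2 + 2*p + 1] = 6*p^2 + 4*p + 2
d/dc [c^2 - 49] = 2*c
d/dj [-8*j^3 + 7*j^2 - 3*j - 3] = -24*j^2 + 14*j - 3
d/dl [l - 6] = 1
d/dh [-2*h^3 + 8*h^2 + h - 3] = -6*h^2 + 16*h + 1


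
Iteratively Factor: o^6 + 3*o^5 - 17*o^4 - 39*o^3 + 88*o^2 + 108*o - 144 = (o - 2)*(o^5 + 5*o^4 - 7*o^3 - 53*o^2 - 18*o + 72) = (o - 2)*(o - 1)*(o^4 + 6*o^3 - o^2 - 54*o - 72) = (o - 2)*(o - 1)*(o + 4)*(o^3 + 2*o^2 - 9*o - 18) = (o - 2)*(o - 1)*(o + 2)*(o + 4)*(o^2 - 9) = (o - 3)*(o - 2)*(o - 1)*(o + 2)*(o + 4)*(o + 3)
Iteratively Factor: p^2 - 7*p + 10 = (p - 5)*(p - 2)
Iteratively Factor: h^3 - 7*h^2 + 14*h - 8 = (h - 4)*(h^2 - 3*h + 2) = (h - 4)*(h - 1)*(h - 2)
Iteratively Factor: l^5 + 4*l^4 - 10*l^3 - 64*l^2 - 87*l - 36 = (l + 1)*(l^4 + 3*l^3 - 13*l^2 - 51*l - 36) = (l + 1)*(l + 3)*(l^3 - 13*l - 12) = (l + 1)*(l + 3)^2*(l^2 - 3*l - 4) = (l + 1)^2*(l + 3)^2*(l - 4)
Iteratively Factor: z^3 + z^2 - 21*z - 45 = (z - 5)*(z^2 + 6*z + 9) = (z - 5)*(z + 3)*(z + 3)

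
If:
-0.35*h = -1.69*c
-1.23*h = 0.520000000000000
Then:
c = -0.09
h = -0.42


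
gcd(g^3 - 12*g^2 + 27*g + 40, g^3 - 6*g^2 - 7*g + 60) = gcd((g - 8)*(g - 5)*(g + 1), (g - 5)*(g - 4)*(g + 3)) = g - 5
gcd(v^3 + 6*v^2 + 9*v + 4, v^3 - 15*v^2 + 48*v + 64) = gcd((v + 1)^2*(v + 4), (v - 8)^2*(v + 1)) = v + 1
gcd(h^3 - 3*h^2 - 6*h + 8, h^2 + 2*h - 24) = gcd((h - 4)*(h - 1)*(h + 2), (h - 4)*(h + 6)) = h - 4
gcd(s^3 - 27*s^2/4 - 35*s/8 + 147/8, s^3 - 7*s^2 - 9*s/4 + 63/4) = s^2 - 17*s/2 + 21/2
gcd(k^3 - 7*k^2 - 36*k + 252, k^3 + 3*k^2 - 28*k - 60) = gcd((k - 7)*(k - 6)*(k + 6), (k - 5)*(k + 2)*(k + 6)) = k + 6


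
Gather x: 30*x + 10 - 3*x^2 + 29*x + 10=-3*x^2 + 59*x + 20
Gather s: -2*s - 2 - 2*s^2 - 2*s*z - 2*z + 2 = -2*s^2 + s*(-2*z - 2) - 2*z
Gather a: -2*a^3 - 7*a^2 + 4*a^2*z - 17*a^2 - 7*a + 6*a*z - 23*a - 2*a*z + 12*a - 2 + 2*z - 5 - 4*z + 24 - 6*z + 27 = -2*a^3 + a^2*(4*z - 24) + a*(4*z - 18) - 8*z + 44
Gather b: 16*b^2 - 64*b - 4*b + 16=16*b^2 - 68*b + 16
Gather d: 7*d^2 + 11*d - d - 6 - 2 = 7*d^2 + 10*d - 8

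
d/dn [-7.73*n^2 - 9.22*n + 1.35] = -15.46*n - 9.22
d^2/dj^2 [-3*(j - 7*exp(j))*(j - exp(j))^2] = 27*j^2*exp(j) - 180*j*exp(2*j) + 108*j*exp(j) - 18*j + 189*exp(3*j) - 180*exp(2*j) + 54*exp(j)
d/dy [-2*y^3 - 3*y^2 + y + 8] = -6*y^2 - 6*y + 1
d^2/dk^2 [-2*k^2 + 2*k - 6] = -4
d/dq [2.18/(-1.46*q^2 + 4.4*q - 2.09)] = (6.3656*q - 9.592)/(1.46*q^2 - 4.4*q + 2.09)^2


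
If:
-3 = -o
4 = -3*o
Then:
No Solution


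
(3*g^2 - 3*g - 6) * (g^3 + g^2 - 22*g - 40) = 3*g^5 - 75*g^3 - 60*g^2 + 252*g + 240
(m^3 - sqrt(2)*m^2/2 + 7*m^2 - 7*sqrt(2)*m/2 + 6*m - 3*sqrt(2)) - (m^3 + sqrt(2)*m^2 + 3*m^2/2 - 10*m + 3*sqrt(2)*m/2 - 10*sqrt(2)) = -3*sqrt(2)*m^2/2 + 11*m^2/2 - 5*sqrt(2)*m + 16*m + 7*sqrt(2)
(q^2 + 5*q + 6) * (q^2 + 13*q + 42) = q^4 + 18*q^3 + 113*q^2 + 288*q + 252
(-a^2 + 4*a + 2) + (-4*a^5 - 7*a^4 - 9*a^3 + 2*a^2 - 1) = -4*a^5 - 7*a^4 - 9*a^3 + a^2 + 4*a + 1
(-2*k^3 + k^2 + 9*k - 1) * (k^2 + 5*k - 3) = -2*k^5 - 9*k^4 + 20*k^3 + 41*k^2 - 32*k + 3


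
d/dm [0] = 0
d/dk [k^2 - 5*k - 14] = 2*k - 5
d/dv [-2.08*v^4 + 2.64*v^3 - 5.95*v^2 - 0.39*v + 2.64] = -8.32*v^3 + 7.92*v^2 - 11.9*v - 0.39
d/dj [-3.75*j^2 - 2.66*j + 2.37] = -7.5*j - 2.66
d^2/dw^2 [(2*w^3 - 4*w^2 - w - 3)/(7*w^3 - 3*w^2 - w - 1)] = 2*(-154*w^6 - 105*w^5 - 819*w^4 + 300*w^3 - 18*w^2 - 75*w + 3)/(343*w^9 - 441*w^8 + 42*w^7 - 48*w^6 + 120*w^5 + 6*w^4 + 2*w^3 - 12*w^2 - 3*w - 1)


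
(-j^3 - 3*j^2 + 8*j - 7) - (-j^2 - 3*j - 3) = -j^3 - 2*j^2 + 11*j - 4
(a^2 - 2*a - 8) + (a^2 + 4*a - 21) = 2*a^2 + 2*a - 29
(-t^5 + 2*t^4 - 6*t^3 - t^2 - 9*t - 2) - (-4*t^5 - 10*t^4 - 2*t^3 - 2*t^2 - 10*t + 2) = 3*t^5 + 12*t^4 - 4*t^3 + t^2 + t - 4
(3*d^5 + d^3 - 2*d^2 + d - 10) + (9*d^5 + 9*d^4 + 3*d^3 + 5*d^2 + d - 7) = 12*d^5 + 9*d^4 + 4*d^3 + 3*d^2 + 2*d - 17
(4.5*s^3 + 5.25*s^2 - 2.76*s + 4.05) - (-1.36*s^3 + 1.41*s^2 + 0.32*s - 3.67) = 5.86*s^3 + 3.84*s^2 - 3.08*s + 7.72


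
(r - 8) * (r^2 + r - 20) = r^3 - 7*r^2 - 28*r + 160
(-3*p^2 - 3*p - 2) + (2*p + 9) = -3*p^2 - p + 7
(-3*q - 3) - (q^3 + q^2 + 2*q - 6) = -q^3 - q^2 - 5*q + 3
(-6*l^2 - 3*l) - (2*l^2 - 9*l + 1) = -8*l^2 + 6*l - 1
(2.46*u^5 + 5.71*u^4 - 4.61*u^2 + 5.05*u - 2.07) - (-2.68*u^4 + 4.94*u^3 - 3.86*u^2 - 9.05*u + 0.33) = 2.46*u^5 + 8.39*u^4 - 4.94*u^3 - 0.75*u^2 + 14.1*u - 2.4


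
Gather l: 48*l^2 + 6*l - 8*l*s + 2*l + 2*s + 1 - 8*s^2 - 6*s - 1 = 48*l^2 + l*(8 - 8*s) - 8*s^2 - 4*s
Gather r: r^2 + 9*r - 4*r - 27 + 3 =r^2 + 5*r - 24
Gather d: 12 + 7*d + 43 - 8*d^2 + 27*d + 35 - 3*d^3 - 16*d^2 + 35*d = -3*d^3 - 24*d^2 + 69*d + 90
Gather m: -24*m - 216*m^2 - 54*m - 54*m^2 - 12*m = -270*m^2 - 90*m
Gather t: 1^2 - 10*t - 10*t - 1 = -20*t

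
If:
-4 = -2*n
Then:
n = 2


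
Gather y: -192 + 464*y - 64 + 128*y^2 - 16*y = 128*y^2 + 448*y - 256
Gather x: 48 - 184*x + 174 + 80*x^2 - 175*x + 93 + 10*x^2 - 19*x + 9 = 90*x^2 - 378*x + 324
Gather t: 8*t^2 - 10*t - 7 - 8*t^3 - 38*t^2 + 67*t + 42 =-8*t^3 - 30*t^2 + 57*t + 35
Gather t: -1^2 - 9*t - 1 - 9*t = -18*t - 2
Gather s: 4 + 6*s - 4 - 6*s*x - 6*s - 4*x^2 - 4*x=-6*s*x - 4*x^2 - 4*x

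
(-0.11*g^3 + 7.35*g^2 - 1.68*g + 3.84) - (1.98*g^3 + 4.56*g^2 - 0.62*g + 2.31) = -2.09*g^3 + 2.79*g^2 - 1.06*g + 1.53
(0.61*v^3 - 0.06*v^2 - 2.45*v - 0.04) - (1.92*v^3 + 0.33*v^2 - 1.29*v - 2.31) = -1.31*v^3 - 0.39*v^2 - 1.16*v + 2.27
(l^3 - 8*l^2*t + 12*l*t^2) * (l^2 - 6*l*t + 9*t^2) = l^5 - 14*l^4*t + 69*l^3*t^2 - 144*l^2*t^3 + 108*l*t^4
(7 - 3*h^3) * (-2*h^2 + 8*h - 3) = 6*h^5 - 24*h^4 + 9*h^3 - 14*h^2 + 56*h - 21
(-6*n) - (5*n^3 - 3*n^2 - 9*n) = -5*n^3 + 3*n^2 + 3*n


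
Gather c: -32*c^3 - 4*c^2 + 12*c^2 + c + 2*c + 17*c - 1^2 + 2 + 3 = -32*c^3 + 8*c^2 + 20*c + 4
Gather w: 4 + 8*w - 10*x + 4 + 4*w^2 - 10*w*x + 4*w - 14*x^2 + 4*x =4*w^2 + w*(12 - 10*x) - 14*x^2 - 6*x + 8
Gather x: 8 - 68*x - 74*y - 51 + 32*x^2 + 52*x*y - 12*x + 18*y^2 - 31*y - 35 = 32*x^2 + x*(52*y - 80) + 18*y^2 - 105*y - 78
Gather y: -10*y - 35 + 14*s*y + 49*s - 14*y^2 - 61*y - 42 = 49*s - 14*y^2 + y*(14*s - 71) - 77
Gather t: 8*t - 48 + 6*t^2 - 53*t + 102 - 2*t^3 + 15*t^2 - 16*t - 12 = -2*t^3 + 21*t^2 - 61*t + 42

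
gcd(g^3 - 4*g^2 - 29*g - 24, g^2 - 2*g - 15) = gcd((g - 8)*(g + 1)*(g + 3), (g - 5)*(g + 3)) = g + 3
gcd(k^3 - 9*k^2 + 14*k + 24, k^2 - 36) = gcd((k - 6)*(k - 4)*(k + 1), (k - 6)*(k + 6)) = k - 6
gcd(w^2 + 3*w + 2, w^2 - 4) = w + 2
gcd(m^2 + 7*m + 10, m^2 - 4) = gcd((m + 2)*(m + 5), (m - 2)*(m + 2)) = m + 2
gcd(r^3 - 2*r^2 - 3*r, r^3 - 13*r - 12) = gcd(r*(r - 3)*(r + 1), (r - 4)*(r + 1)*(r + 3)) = r + 1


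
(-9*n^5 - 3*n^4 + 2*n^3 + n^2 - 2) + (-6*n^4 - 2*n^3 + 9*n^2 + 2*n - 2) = -9*n^5 - 9*n^4 + 10*n^2 + 2*n - 4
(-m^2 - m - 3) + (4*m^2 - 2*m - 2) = 3*m^2 - 3*m - 5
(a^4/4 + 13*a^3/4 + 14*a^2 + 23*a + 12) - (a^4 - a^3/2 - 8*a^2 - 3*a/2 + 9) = -3*a^4/4 + 15*a^3/4 + 22*a^2 + 49*a/2 + 3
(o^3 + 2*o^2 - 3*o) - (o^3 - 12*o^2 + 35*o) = 14*o^2 - 38*o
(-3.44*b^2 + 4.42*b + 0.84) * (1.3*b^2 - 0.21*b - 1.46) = -4.472*b^4 + 6.4684*b^3 + 5.1862*b^2 - 6.6296*b - 1.2264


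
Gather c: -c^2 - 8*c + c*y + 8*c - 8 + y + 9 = -c^2 + c*y + y + 1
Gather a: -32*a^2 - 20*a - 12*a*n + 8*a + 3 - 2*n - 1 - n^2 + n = -32*a^2 + a*(-12*n - 12) - n^2 - n + 2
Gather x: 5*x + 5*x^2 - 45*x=5*x^2 - 40*x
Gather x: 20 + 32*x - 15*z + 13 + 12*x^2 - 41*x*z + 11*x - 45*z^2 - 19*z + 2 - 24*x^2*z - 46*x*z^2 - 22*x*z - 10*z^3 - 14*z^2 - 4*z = x^2*(12 - 24*z) + x*(-46*z^2 - 63*z + 43) - 10*z^3 - 59*z^2 - 38*z + 35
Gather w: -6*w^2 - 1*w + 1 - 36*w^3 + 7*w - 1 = -36*w^3 - 6*w^2 + 6*w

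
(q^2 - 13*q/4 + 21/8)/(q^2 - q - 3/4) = (4*q - 7)/(2*(2*q + 1))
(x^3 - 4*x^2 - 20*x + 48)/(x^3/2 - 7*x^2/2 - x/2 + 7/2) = 2*(x^3 - 4*x^2 - 20*x + 48)/(x^3 - 7*x^2 - x + 7)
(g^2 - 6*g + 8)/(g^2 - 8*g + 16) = (g - 2)/(g - 4)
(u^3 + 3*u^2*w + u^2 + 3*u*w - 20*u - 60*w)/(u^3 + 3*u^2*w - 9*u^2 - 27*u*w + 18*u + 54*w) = (u^2 + u - 20)/(u^2 - 9*u + 18)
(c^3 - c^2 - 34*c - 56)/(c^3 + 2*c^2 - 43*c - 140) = (c + 2)/(c + 5)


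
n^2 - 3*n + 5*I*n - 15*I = (n - 3)*(n + 5*I)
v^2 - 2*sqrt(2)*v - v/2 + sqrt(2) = (v - 1/2)*(v - 2*sqrt(2))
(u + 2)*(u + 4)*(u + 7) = u^3 + 13*u^2 + 50*u + 56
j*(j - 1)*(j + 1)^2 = j^4 + j^3 - j^2 - j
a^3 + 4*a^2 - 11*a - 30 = (a - 3)*(a + 2)*(a + 5)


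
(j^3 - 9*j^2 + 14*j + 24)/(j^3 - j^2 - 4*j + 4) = (j^3 - 9*j^2 + 14*j + 24)/(j^3 - j^2 - 4*j + 4)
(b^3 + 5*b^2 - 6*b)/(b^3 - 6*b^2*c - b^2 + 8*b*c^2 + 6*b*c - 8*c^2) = b*(b + 6)/(b^2 - 6*b*c + 8*c^2)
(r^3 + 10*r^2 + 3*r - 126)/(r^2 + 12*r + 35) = (r^2 + 3*r - 18)/(r + 5)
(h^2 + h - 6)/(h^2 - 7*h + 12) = (h^2 + h - 6)/(h^2 - 7*h + 12)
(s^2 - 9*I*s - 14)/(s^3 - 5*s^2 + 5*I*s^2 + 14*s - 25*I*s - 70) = (s - 7*I)/(s^2 + s*(-5 + 7*I) - 35*I)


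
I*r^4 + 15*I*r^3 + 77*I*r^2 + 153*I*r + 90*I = (r + 3)*(r + 5)*(r + 6)*(I*r + I)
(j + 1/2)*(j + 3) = j^2 + 7*j/2 + 3/2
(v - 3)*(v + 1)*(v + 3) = v^3 + v^2 - 9*v - 9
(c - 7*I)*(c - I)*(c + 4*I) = c^3 - 4*I*c^2 + 25*c - 28*I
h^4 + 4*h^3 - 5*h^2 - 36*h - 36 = (h - 3)*(h + 2)^2*(h + 3)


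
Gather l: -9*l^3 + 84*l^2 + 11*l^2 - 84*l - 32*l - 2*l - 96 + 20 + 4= -9*l^3 + 95*l^2 - 118*l - 72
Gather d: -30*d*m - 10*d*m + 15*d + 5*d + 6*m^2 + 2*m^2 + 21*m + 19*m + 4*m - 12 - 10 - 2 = d*(20 - 40*m) + 8*m^2 + 44*m - 24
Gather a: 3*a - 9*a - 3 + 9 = 6 - 6*a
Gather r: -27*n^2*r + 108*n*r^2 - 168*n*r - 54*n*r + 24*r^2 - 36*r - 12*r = r^2*(108*n + 24) + r*(-27*n^2 - 222*n - 48)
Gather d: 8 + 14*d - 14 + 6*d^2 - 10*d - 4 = 6*d^2 + 4*d - 10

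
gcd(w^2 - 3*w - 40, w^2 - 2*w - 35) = w + 5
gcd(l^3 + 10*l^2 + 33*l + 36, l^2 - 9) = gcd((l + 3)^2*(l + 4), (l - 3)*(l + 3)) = l + 3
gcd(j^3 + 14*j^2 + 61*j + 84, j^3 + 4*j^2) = j + 4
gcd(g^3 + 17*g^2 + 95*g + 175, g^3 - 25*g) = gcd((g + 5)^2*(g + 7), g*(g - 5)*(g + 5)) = g + 5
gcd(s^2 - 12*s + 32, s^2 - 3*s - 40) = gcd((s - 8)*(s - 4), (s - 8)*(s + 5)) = s - 8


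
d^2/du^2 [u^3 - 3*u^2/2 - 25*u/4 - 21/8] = 6*u - 3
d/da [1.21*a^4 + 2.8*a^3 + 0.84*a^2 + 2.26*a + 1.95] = 4.84*a^3 + 8.4*a^2 + 1.68*a + 2.26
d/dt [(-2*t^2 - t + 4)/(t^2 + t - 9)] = (-t^2 + 28*t + 5)/(t^4 + 2*t^3 - 17*t^2 - 18*t + 81)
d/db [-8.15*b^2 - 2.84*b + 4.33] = -16.3*b - 2.84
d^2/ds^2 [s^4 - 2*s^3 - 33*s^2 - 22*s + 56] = 12*s^2 - 12*s - 66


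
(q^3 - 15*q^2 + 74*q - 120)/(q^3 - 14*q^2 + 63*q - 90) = (q - 4)/(q - 3)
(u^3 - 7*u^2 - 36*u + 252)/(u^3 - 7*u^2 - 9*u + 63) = (u^2 - 36)/(u^2 - 9)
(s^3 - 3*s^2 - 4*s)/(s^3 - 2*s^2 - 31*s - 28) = s*(s - 4)/(s^2 - 3*s - 28)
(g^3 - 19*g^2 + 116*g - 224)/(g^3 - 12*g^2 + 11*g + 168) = (g - 4)/(g + 3)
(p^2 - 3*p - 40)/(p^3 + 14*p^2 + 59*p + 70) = (p - 8)/(p^2 + 9*p + 14)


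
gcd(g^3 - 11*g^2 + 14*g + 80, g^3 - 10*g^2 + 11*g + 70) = g^2 - 3*g - 10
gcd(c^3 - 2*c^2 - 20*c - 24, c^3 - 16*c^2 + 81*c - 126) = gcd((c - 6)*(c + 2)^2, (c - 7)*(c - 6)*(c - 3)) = c - 6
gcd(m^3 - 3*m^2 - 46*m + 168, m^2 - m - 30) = m - 6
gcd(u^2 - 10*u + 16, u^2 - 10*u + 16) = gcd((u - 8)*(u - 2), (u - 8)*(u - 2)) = u^2 - 10*u + 16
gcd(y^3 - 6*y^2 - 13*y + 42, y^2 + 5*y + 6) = y + 3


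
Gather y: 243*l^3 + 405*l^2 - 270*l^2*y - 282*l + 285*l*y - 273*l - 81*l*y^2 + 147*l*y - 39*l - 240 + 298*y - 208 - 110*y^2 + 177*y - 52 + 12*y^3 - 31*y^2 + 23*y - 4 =243*l^3 + 405*l^2 - 594*l + 12*y^3 + y^2*(-81*l - 141) + y*(-270*l^2 + 432*l + 498) - 504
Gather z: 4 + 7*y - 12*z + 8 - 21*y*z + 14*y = 21*y + z*(-21*y - 12) + 12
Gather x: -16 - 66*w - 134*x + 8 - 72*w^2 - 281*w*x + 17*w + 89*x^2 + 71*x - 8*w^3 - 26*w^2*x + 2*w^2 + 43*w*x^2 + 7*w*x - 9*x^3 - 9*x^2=-8*w^3 - 70*w^2 - 49*w - 9*x^3 + x^2*(43*w + 80) + x*(-26*w^2 - 274*w - 63) - 8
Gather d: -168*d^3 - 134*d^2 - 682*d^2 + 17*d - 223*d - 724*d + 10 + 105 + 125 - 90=-168*d^3 - 816*d^2 - 930*d + 150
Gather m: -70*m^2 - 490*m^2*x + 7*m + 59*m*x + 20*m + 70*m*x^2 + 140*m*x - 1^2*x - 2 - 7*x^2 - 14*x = m^2*(-490*x - 70) + m*(70*x^2 + 199*x + 27) - 7*x^2 - 15*x - 2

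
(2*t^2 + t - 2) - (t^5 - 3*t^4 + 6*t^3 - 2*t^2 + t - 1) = -t^5 + 3*t^4 - 6*t^3 + 4*t^2 - 1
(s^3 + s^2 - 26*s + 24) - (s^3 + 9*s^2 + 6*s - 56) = -8*s^2 - 32*s + 80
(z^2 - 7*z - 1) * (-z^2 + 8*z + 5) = -z^4 + 15*z^3 - 50*z^2 - 43*z - 5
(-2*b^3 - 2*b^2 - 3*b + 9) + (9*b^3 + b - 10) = 7*b^3 - 2*b^2 - 2*b - 1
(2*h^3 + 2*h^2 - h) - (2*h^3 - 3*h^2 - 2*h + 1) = 5*h^2 + h - 1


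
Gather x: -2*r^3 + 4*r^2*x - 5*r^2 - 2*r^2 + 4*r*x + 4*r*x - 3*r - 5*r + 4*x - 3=-2*r^3 - 7*r^2 - 8*r + x*(4*r^2 + 8*r + 4) - 3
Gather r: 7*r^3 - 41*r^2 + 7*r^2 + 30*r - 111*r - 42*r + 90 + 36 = 7*r^3 - 34*r^2 - 123*r + 126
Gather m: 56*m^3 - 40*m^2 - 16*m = 56*m^3 - 40*m^2 - 16*m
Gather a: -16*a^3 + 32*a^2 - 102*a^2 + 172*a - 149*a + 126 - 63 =-16*a^3 - 70*a^2 + 23*a + 63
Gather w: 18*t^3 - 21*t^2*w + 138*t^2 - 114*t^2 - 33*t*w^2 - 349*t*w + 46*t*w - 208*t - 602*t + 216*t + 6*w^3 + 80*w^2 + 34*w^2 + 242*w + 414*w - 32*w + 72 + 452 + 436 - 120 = 18*t^3 + 24*t^2 - 594*t + 6*w^3 + w^2*(114 - 33*t) + w*(-21*t^2 - 303*t + 624) + 840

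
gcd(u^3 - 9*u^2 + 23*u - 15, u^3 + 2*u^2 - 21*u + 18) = u^2 - 4*u + 3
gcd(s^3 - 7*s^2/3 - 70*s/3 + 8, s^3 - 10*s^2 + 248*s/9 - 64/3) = s - 6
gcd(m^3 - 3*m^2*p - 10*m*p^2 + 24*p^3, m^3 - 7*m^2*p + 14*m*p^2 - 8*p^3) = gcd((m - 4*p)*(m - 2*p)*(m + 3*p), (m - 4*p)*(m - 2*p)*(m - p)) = m^2 - 6*m*p + 8*p^2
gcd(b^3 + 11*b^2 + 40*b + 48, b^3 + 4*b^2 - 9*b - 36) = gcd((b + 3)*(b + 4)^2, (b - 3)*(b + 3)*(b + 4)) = b^2 + 7*b + 12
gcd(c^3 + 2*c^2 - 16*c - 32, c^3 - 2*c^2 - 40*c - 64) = c^2 + 6*c + 8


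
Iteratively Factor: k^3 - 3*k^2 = (k)*(k^2 - 3*k) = k^2*(k - 3)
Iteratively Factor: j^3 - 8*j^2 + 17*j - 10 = (j - 2)*(j^2 - 6*j + 5) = (j - 5)*(j - 2)*(j - 1)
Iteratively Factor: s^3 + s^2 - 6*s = (s + 3)*(s^2 - 2*s) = s*(s + 3)*(s - 2)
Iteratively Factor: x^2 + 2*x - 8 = (x - 2)*(x + 4)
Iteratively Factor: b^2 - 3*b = (b)*(b - 3)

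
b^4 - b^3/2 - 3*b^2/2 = b^2*(b - 3/2)*(b + 1)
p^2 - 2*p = p*(p - 2)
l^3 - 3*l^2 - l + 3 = (l - 3)*(l - 1)*(l + 1)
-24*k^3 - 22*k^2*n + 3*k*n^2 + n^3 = (-4*k + n)*(k + n)*(6*k + n)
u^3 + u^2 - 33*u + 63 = (u - 3)^2*(u + 7)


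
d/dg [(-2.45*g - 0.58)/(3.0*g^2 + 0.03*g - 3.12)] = (7.35*g^2 + 3.48*g + 7.6614)/(9.0*g^4 + 0.18*g^3 - 18.7191*g^2 - 0.1872*g + 9.7344)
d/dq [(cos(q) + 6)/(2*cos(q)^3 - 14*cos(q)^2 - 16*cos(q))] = (-165*cos(q) + 11*cos(2*q) + cos(3*q) - 85)*sin(q)/(4*(cos(q) - 8)^2*(cos(q) + 1)^2*cos(q)^2)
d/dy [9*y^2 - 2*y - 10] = 18*y - 2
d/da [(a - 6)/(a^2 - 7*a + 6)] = -1/(a^2 - 2*a + 1)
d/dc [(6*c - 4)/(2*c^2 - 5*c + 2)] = 4*(-3*c^2 + 4*c - 2)/(4*c^4 - 20*c^3 + 33*c^2 - 20*c + 4)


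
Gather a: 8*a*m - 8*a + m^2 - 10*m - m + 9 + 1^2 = a*(8*m - 8) + m^2 - 11*m + 10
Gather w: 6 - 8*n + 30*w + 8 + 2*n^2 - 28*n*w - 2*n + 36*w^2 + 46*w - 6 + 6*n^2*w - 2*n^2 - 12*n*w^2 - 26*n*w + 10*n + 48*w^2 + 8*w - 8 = w^2*(84 - 12*n) + w*(6*n^2 - 54*n + 84)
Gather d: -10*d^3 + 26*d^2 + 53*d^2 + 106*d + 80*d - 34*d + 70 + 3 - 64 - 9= -10*d^3 + 79*d^2 + 152*d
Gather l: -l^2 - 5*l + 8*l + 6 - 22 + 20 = -l^2 + 3*l + 4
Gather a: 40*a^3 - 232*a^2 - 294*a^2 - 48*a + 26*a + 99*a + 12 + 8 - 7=40*a^3 - 526*a^2 + 77*a + 13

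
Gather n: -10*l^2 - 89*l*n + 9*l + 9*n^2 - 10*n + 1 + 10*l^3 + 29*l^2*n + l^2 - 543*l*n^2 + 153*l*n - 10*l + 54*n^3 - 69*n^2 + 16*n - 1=10*l^3 - 9*l^2 - l + 54*n^3 + n^2*(-543*l - 60) + n*(29*l^2 + 64*l + 6)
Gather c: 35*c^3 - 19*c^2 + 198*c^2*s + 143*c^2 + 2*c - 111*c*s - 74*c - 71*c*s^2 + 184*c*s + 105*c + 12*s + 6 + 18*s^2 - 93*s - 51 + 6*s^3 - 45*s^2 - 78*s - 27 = 35*c^3 + c^2*(198*s + 124) + c*(-71*s^2 + 73*s + 33) + 6*s^3 - 27*s^2 - 159*s - 72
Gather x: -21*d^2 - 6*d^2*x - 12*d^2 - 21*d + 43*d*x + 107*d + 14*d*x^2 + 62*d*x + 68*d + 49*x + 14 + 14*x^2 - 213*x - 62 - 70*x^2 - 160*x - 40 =-33*d^2 + 154*d + x^2*(14*d - 56) + x*(-6*d^2 + 105*d - 324) - 88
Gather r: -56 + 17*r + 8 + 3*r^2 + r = 3*r^2 + 18*r - 48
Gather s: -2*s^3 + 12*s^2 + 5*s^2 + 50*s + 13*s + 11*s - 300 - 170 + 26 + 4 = -2*s^3 + 17*s^2 + 74*s - 440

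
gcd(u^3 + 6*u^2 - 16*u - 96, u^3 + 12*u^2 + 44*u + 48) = u^2 + 10*u + 24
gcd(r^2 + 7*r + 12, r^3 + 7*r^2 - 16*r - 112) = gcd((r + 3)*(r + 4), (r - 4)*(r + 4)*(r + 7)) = r + 4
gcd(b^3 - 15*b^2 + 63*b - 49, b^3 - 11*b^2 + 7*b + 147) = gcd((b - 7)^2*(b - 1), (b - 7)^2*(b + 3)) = b^2 - 14*b + 49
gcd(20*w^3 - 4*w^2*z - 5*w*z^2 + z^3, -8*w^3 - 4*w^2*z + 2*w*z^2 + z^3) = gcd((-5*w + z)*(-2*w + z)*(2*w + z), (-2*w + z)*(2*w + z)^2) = -4*w^2 + z^2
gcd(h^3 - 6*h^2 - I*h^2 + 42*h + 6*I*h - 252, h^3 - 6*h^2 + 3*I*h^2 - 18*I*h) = h - 6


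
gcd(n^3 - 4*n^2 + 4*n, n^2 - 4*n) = n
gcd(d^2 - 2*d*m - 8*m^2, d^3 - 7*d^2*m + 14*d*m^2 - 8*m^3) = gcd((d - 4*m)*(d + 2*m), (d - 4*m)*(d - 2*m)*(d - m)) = d - 4*m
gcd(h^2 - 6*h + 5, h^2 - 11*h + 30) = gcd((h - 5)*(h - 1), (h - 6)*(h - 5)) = h - 5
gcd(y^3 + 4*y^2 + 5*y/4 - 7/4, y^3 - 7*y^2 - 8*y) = y + 1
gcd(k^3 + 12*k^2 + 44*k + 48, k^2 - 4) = k + 2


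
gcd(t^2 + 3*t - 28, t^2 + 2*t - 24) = t - 4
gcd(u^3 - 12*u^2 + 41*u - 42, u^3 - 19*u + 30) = u^2 - 5*u + 6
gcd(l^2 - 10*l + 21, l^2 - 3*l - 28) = l - 7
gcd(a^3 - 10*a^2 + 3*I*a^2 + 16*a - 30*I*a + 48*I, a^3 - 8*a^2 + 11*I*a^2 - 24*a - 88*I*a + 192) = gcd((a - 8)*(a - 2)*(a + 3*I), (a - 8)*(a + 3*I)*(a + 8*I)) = a^2 + a*(-8 + 3*I) - 24*I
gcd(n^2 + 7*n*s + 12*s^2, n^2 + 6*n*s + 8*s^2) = n + 4*s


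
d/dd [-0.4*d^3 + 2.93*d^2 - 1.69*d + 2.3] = -1.2*d^2 + 5.86*d - 1.69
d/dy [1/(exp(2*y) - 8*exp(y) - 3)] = 2*(4 - exp(y))*exp(y)/(-exp(2*y) + 8*exp(y) + 3)^2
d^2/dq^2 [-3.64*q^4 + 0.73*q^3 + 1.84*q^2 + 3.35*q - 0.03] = -43.68*q^2 + 4.38*q + 3.68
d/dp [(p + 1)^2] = 2*p + 2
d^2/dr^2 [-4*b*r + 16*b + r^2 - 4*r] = 2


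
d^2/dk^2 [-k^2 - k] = -2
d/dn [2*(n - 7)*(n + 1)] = 4*n - 12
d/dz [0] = 0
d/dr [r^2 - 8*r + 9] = 2*r - 8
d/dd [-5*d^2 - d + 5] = -10*d - 1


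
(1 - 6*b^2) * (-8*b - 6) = 48*b^3 + 36*b^2 - 8*b - 6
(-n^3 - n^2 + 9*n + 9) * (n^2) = -n^5 - n^4 + 9*n^3 + 9*n^2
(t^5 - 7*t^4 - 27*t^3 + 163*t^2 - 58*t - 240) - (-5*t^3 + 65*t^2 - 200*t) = t^5 - 7*t^4 - 22*t^3 + 98*t^2 + 142*t - 240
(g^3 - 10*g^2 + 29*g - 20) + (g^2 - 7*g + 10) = g^3 - 9*g^2 + 22*g - 10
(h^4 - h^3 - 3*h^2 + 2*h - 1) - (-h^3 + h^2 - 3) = h^4 - 4*h^2 + 2*h + 2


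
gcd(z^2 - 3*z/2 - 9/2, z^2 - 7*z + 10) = 1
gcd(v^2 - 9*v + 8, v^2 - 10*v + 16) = v - 8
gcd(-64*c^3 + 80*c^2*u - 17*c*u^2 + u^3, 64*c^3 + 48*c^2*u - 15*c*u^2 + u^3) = 64*c^2 - 16*c*u + u^2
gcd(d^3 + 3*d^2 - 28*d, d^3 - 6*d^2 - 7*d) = d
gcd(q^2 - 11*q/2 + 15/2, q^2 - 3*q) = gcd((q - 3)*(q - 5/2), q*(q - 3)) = q - 3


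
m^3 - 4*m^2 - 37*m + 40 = (m - 8)*(m - 1)*(m + 5)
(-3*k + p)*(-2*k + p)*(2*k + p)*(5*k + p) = 60*k^4 - 8*k^3*p - 19*k^2*p^2 + 2*k*p^3 + p^4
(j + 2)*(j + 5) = j^2 + 7*j + 10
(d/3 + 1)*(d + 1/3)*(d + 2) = d^3/3 + 16*d^2/9 + 23*d/9 + 2/3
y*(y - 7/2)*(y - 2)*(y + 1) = y^4 - 9*y^3/2 + 3*y^2/2 + 7*y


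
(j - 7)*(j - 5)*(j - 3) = j^3 - 15*j^2 + 71*j - 105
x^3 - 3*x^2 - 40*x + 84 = (x - 7)*(x - 2)*(x + 6)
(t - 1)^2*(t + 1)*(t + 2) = t^4 + t^3 - 3*t^2 - t + 2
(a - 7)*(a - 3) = a^2 - 10*a + 21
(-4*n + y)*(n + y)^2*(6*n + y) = -24*n^4 - 46*n^3*y - 19*n^2*y^2 + 4*n*y^3 + y^4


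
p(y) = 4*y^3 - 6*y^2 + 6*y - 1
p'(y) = 12*y^2 - 12*y + 6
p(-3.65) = -297.34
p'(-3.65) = 209.67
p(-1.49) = -36.49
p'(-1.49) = 50.52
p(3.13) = 81.66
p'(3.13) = 86.00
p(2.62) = 45.47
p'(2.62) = 56.93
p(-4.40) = -484.30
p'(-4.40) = 291.12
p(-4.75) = -593.56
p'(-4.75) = 333.75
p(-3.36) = -240.63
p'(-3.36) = 181.80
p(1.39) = 6.49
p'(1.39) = 12.51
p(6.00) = 683.00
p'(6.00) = 366.00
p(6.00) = 683.00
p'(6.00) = 366.00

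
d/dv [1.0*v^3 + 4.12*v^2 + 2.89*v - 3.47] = 3.0*v^2 + 8.24*v + 2.89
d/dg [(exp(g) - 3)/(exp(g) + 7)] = 10*exp(g)/(exp(g) + 7)^2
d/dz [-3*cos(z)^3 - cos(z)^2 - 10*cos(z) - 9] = (9*cos(z)^2 + 2*cos(z) + 10)*sin(z)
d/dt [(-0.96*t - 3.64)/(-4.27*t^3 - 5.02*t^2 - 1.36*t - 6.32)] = (-8.1984*t^3 - 51.4476*t^2 - 36.5456*t + 1.1168)/(18.2329*t^6 + 42.8708*t^5 + 36.8148*t^4 + 67.6272*t^3 + 65.3024*t^2 + 17.1904*t + 39.9424)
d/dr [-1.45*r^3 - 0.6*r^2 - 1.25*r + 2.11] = -4.35*r^2 - 1.2*r - 1.25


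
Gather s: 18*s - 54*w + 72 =18*s - 54*w + 72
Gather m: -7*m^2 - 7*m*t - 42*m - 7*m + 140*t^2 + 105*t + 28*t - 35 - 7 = -7*m^2 + m*(-7*t - 49) + 140*t^2 + 133*t - 42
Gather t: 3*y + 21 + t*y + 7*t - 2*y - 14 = t*(y + 7) + y + 7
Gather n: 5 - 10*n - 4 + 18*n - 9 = 8*n - 8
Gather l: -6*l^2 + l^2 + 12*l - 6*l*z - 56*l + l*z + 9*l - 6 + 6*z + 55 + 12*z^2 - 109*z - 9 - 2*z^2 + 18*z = -5*l^2 + l*(-5*z - 35) + 10*z^2 - 85*z + 40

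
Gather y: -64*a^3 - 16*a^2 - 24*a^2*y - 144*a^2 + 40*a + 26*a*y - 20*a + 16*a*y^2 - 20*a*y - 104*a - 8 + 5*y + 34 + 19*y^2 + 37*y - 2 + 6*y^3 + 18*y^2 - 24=-64*a^3 - 160*a^2 - 84*a + 6*y^3 + y^2*(16*a + 37) + y*(-24*a^2 + 6*a + 42)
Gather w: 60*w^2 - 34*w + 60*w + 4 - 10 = 60*w^2 + 26*w - 6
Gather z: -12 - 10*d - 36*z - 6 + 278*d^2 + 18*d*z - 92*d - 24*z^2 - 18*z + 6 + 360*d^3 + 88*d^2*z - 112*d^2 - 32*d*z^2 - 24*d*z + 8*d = 360*d^3 + 166*d^2 - 94*d + z^2*(-32*d - 24) + z*(88*d^2 - 6*d - 54) - 12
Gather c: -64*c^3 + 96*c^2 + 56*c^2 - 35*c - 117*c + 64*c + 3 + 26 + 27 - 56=-64*c^3 + 152*c^2 - 88*c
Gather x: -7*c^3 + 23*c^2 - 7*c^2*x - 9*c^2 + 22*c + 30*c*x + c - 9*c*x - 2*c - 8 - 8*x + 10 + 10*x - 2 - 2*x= -7*c^3 + 14*c^2 + 21*c + x*(-7*c^2 + 21*c)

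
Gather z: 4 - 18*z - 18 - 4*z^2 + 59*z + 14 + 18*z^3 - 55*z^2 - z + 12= 18*z^3 - 59*z^2 + 40*z + 12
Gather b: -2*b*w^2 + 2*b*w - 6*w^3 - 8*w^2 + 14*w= b*(-2*w^2 + 2*w) - 6*w^3 - 8*w^2 + 14*w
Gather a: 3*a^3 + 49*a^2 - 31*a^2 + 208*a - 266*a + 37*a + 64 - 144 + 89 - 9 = 3*a^3 + 18*a^2 - 21*a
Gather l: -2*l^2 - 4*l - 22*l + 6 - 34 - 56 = -2*l^2 - 26*l - 84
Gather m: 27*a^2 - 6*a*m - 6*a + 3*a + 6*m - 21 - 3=27*a^2 - 3*a + m*(6 - 6*a) - 24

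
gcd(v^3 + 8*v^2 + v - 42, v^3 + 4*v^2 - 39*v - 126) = v^2 + 10*v + 21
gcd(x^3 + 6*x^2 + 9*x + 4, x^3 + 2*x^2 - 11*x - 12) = x^2 + 5*x + 4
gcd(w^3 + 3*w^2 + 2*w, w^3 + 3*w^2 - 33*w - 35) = w + 1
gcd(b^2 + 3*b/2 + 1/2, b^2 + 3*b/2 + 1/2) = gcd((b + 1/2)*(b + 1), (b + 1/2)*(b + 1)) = b^2 + 3*b/2 + 1/2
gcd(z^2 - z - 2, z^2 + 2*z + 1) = z + 1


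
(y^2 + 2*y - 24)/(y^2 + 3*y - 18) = (y - 4)/(y - 3)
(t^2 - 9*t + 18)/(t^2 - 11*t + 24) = (t - 6)/(t - 8)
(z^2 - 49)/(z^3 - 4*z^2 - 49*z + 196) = 1/(z - 4)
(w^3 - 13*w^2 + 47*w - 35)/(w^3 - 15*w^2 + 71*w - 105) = (w - 1)/(w - 3)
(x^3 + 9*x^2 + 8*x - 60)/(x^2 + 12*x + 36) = (x^2 + 3*x - 10)/(x + 6)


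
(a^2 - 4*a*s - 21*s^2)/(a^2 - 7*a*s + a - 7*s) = (a + 3*s)/(a + 1)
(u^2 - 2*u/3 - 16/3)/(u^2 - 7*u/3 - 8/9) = 3*(u + 2)/(3*u + 1)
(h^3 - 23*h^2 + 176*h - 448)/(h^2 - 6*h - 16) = (h^2 - 15*h + 56)/(h + 2)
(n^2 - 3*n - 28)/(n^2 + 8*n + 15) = (n^2 - 3*n - 28)/(n^2 + 8*n + 15)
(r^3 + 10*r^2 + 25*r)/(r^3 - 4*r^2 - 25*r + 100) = r*(r + 5)/(r^2 - 9*r + 20)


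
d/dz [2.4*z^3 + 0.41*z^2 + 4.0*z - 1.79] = 7.2*z^2 + 0.82*z + 4.0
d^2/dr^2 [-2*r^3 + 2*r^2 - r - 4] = 4 - 12*r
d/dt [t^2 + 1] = 2*t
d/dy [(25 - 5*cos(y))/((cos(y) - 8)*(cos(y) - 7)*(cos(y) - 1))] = 5*(-2*cos(y)^3 + 31*cos(y)^2 - 160*cos(y) + 299)*sin(y)/((cos(y) - 8)^2*(cos(y) - 7)^2*(cos(y) - 1)^2)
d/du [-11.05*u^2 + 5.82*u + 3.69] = 5.82 - 22.1*u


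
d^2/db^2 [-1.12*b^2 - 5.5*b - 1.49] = -2.24000000000000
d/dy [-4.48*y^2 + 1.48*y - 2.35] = 1.48 - 8.96*y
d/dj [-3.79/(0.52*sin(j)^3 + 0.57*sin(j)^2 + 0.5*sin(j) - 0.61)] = (5.9124*sin(j)^2 + 4.3206*sin(j) + 1.895)*cos(j)/(0.52*sin(j)^3 + 0.57*sin(j)^2 + 0.5*sin(j) - 0.61)^2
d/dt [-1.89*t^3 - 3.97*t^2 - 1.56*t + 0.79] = -5.67*t^2 - 7.94*t - 1.56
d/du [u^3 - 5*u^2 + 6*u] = 3*u^2 - 10*u + 6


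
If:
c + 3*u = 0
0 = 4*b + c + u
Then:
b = u/2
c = -3*u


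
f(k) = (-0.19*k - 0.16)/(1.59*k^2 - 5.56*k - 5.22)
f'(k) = (5.56 - 3.18*k)*(-0.19*k - 0.16)/(1.59*k^2 - 5.56*k - 5.22)^2 - 0.19/(1.59*k^2 - 5.56*k - 5.22) = (0.3021*k^2 + 0.5088*k + 0.1022)/(2.5281*k^4 - 17.6808*k^3 + 14.314*k^2 + 58.0464*k + 27.2484)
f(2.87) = 0.09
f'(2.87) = 0.06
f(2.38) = 0.06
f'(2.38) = 0.03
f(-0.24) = 0.03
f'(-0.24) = -0.00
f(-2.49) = 0.02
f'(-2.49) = 0.00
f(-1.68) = 0.02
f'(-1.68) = 0.00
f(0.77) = 0.04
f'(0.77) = 0.01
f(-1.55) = 0.02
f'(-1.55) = 0.00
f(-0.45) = 0.03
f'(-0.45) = -0.01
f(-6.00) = 0.01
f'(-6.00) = 0.00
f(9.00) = -0.03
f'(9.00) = 0.01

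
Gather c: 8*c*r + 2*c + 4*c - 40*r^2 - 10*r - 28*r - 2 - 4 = c*(8*r + 6) - 40*r^2 - 38*r - 6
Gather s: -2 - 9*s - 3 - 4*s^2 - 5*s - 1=-4*s^2 - 14*s - 6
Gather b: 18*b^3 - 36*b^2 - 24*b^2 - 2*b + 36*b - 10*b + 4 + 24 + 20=18*b^3 - 60*b^2 + 24*b + 48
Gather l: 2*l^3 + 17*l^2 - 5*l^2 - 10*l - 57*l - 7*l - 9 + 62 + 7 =2*l^3 + 12*l^2 - 74*l + 60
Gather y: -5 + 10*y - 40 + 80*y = 90*y - 45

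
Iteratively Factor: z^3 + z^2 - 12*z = (z)*(z^2 + z - 12) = z*(z + 4)*(z - 3)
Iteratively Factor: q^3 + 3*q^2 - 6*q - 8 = (q - 2)*(q^2 + 5*q + 4) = (q - 2)*(q + 1)*(q + 4)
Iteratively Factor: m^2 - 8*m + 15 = (m - 3)*(m - 5)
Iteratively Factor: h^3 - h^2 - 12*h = (h - 4)*(h^2 + 3*h) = (h - 4)*(h + 3)*(h)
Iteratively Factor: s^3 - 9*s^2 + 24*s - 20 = (s - 5)*(s^2 - 4*s + 4) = (s - 5)*(s - 2)*(s - 2)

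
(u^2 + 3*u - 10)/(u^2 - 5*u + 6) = (u + 5)/(u - 3)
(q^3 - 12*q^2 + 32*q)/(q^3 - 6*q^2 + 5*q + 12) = q*(q - 8)/(q^2 - 2*q - 3)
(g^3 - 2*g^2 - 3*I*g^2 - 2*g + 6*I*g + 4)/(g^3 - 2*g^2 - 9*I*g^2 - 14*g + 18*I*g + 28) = (g - I)/(g - 7*I)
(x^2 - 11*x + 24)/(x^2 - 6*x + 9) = (x - 8)/(x - 3)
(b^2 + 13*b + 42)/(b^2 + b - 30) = (b + 7)/(b - 5)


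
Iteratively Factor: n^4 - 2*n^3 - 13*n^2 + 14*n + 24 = (n - 2)*(n^3 - 13*n - 12) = (n - 2)*(n + 1)*(n^2 - n - 12) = (n - 4)*(n - 2)*(n + 1)*(n + 3)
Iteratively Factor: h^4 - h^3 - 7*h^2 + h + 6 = (h + 2)*(h^3 - 3*h^2 - h + 3) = (h - 1)*(h + 2)*(h^2 - 2*h - 3) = (h - 1)*(h + 1)*(h + 2)*(h - 3)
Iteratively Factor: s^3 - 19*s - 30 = (s + 2)*(s^2 - 2*s - 15) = (s - 5)*(s + 2)*(s + 3)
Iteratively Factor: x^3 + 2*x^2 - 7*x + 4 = (x + 4)*(x^2 - 2*x + 1) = (x - 1)*(x + 4)*(x - 1)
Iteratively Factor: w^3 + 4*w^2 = (w)*(w^2 + 4*w) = w*(w + 4)*(w)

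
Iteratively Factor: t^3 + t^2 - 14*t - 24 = (t + 3)*(t^2 - 2*t - 8) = (t - 4)*(t + 3)*(t + 2)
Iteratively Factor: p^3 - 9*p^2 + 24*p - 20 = (p - 2)*(p^2 - 7*p + 10) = (p - 5)*(p - 2)*(p - 2)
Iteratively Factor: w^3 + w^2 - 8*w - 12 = (w + 2)*(w^2 - w - 6) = (w - 3)*(w + 2)*(w + 2)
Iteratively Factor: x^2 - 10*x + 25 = (x - 5)*(x - 5)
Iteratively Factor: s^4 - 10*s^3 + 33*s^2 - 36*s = (s - 3)*(s^3 - 7*s^2 + 12*s) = (s - 3)^2*(s^2 - 4*s) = (s - 4)*(s - 3)^2*(s)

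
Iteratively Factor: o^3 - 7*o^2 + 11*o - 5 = (o - 5)*(o^2 - 2*o + 1) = (o - 5)*(o - 1)*(o - 1)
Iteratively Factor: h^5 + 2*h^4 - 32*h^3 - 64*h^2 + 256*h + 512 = (h + 4)*(h^4 - 2*h^3 - 24*h^2 + 32*h + 128) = (h + 2)*(h + 4)*(h^3 - 4*h^2 - 16*h + 64) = (h - 4)*(h + 2)*(h + 4)*(h^2 - 16) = (h - 4)*(h + 2)*(h + 4)^2*(h - 4)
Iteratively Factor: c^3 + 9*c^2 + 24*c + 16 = (c + 4)*(c^2 + 5*c + 4) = (c + 1)*(c + 4)*(c + 4)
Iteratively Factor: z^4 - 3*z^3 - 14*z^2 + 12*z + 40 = (z + 2)*(z^3 - 5*z^2 - 4*z + 20) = (z - 5)*(z + 2)*(z^2 - 4) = (z - 5)*(z + 2)^2*(z - 2)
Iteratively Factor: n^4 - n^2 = (n)*(n^3 - n) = n*(n + 1)*(n^2 - n) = n*(n - 1)*(n + 1)*(n)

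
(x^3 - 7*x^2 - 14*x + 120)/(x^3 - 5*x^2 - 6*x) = (x^2 - x - 20)/(x*(x + 1))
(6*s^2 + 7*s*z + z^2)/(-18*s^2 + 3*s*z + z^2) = (s + z)/(-3*s + z)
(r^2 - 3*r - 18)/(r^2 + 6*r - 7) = (r^2 - 3*r - 18)/(r^2 + 6*r - 7)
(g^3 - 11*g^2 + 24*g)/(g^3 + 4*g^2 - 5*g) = (g^2 - 11*g + 24)/(g^2 + 4*g - 5)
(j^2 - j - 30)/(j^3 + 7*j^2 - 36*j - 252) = (j + 5)/(j^2 + 13*j + 42)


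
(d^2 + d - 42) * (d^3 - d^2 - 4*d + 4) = d^5 - 47*d^3 + 42*d^2 + 172*d - 168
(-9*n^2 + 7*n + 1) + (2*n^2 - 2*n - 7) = -7*n^2 + 5*n - 6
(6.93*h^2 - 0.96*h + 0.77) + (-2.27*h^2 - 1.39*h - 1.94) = 4.66*h^2 - 2.35*h - 1.17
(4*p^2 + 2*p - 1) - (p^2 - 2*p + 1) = 3*p^2 + 4*p - 2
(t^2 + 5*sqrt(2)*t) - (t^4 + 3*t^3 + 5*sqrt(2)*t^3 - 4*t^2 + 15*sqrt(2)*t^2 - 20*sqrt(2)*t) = -t^4 - 5*sqrt(2)*t^3 - 3*t^3 - 15*sqrt(2)*t^2 + 5*t^2 + 25*sqrt(2)*t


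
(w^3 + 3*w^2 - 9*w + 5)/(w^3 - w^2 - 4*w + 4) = (w^2 + 4*w - 5)/(w^2 - 4)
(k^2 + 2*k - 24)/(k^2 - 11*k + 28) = (k + 6)/(k - 7)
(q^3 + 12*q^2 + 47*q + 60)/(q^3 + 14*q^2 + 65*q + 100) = (q + 3)/(q + 5)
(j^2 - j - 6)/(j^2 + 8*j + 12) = (j - 3)/(j + 6)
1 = 1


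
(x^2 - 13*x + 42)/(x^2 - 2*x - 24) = (x - 7)/(x + 4)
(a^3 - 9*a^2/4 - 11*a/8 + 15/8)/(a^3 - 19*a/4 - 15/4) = (4*a - 3)/(2*(2*a + 3))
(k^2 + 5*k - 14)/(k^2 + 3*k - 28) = (k - 2)/(k - 4)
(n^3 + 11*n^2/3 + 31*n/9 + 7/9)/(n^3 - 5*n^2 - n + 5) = (9*n^2 + 24*n + 7)/(9*(n^2 - 6*n + 5))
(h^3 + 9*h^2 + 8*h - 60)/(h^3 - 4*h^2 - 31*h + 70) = (h + 6)/(h - 7)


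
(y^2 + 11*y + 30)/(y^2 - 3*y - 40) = (y + 6)/(y - 8)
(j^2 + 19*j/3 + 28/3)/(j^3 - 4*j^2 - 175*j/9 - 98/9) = 3*(j + 4)/(3*j^2 - 19*j - 14)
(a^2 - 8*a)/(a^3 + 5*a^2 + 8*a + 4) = a*(a - 8)/(a^3 + 5*a^2 + 8*a + 4)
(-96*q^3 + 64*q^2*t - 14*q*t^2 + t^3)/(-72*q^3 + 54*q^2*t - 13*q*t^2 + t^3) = (4*q - t)/(3*q - t)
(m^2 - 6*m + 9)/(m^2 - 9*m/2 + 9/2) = 2*(m - 3)/(2*m - 3)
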